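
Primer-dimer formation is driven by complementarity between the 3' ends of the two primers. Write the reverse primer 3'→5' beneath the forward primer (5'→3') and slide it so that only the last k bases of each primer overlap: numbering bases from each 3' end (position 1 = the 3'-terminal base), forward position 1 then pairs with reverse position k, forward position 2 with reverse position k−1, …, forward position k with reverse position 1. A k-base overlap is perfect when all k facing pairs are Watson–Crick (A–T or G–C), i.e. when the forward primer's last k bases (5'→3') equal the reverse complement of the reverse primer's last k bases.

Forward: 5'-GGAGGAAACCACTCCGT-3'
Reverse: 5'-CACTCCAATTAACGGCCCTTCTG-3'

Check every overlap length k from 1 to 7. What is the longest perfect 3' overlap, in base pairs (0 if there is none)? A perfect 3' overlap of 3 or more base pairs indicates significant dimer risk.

Longest perfect overlap: 0 complementary base pairs; below the dimer-risk threshold (threshold 3).

Last 7 bases (5'→3') — forward …ACTCCGT, reverse …CCTTCTG.
Reverse complement of the reverse primer's last 7 bases: CAGAAGG; its first k bases are the reverse complement of the reverse primer's last k bases, so a perfect k-base overlap needs the forward primer's last k bases to equal them.
Comparing (forward last k vs required): k=1: T vs C ✗; k=2: GT vs CA ✗; k=3: CGT vs CAG ✗; k=4: CCGT vs CAGA ✗; k=5: TCCGT vs CAGAA ✗; k=6: CTCCGT vs CAGAAG ✗; k=7: ACTCCGT vs CAGAAGG ✗.
No overlap length from 1 to 7 is perfect, so the longest perfect 3' overlap is 0.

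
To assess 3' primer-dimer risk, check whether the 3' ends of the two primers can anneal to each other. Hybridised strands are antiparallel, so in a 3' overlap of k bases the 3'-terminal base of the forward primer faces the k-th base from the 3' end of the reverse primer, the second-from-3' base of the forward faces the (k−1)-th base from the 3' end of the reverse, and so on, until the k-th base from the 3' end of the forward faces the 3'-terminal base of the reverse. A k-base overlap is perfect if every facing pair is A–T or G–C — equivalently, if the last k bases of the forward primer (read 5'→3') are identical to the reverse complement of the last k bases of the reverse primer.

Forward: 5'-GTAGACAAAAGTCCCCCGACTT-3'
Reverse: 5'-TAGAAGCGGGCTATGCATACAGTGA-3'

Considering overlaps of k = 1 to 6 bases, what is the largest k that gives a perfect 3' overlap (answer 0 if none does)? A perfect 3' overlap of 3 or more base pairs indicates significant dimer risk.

Last 6 bases (5'→3') — forward …CGACTT, reverse …CAGTGA.
Reverse complement of the reverse primer's last 6 bases: TCACTG; its first k bases are the reverse complement of the reverse primer's last k bases, so a perfect k-base overlap needs the forward primer's last k bases to equal them.
Comparing (forward last k vs required): k=1: T vs T ✓; k=2: TT vs TC ✗; k=3: CTT vs TCA ✗; k=4: ACTT vs TCAC ✗; k=5: GACTT vs TCACT ✗; k=6: CGACTT vs TCACTG ✗.
Only k = 1 is perfect, so the longest perfect 3' overlap is 1.

Longest perfect overlap: 1 complementary base pair; below the dimer-risk threshold (threshold 3).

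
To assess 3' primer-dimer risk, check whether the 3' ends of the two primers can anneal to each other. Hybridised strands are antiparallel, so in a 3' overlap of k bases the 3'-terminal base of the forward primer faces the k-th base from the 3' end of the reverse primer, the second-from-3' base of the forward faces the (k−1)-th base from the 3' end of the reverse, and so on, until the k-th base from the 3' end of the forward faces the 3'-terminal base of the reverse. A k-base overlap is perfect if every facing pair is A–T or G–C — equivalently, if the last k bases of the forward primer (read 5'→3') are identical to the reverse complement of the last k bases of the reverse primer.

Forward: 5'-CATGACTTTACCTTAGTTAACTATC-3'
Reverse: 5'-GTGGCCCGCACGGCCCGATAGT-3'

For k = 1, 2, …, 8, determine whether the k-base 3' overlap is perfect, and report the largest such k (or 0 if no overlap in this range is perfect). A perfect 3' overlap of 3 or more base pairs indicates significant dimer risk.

Longest perfect overlap: 6 complementary base pairs; significant dimer risk (threshold 3).

Last 8 bases (5'→3') — forward …TAACTATC, reverse …CCGATAGT.
Reverse complement of the reverse primer's last 8 bases: ACTATCGG; its first k bases are the reverse complement of the reverse primer's last k bases, so a perfect k-base overlap needs the forward primer's last k bases to equal them.
Comparing (forward last k vs required): k=1: C vs A ✗; k=2: TC vs AC ✗; k=3: ATC vs ACT ✗; k=4: TATC vs ACTA ✗; k=5: CTATC vs ACTAT ✗; k=6: ACTATC vs ACTATC ✓; k=7: AACTATC vs ACTATCG ✗; k=8: TAACTATC vs ACTATCGG ✗.
Only k = 6 is perfect, so the longest perfect 3' overlap is 6.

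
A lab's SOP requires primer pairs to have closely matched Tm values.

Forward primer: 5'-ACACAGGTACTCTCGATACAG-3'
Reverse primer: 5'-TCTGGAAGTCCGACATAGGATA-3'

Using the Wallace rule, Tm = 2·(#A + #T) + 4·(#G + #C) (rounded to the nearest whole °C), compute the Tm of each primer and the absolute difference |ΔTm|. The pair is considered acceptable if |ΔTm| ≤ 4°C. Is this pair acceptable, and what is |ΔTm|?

|ΔTm| = 2°C; the pair is acceptable.

Forward: A=7 T=4 G=4 C=6 → Tm = 2·11 + 4·10 = 62°C.
Reverse: A=7 T=5 G=6 C=4 → Tm = 2·12 + 4·10 = 64°C.
|ΔTm| = |62 − 64| = 2°C, ≤ 4°C.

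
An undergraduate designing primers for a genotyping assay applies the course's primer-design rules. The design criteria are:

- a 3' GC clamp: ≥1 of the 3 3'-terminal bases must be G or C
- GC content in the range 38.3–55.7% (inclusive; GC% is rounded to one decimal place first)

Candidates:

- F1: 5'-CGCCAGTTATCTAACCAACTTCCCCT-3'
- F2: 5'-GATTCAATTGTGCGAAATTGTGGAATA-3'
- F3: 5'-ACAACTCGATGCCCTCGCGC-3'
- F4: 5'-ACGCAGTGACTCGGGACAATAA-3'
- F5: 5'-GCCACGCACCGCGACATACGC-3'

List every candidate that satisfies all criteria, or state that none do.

F1 (26 nt, A=6 T=7 G=2 C=11): 3' end CCT has 2 G/C ✓; GC 13/26 = 50.0% ✓ — passes.
F2 (27 nt, A=9 T=9 G=7 C=2): 3' end ATA has 0 G/C, need ≥1 ✗; GC 9/27 = 33.3%, outside 38.3–55.7% ✗ — fails.
F3 (20 nt, A=4 T=3 G=4 C=9): 3' end CGC has 3 G/C ✓; GC 13/20 = 65.0%, outside 38.3–55.7% ✗ — fails.
F4 (22 nt, A=8 T=3 G=6 C=5): 3' end TAA has 0 G/C, need ≥1 ✗; GC 11/22 = 50.0% ✓ — fails.
F5 (21 nt, A=5 T=1 G=5 C=10): 3' end CGC has 3 G/C ✓; GC 15/21 = 71.4%, outside 38.3–55.7% ✗ — fails.

F1 only.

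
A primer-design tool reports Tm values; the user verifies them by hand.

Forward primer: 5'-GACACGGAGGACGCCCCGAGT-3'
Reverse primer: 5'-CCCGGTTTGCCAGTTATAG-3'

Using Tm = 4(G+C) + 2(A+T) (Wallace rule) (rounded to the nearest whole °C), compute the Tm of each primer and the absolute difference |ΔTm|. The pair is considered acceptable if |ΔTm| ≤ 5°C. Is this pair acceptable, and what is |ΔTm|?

|ΔTm| = 14°C; the pair is not acceptable.

Forward: A=5 T=1 G=8 C=7 → Tm = 2·6 + 4·15 = 72°C.
Reverse: A=3 T=6 G=5 C=5 → Tm = 2·9 + 4·10 = 58°C.
|ΔTm| = |72 − 58| = 14°C, > 5°C.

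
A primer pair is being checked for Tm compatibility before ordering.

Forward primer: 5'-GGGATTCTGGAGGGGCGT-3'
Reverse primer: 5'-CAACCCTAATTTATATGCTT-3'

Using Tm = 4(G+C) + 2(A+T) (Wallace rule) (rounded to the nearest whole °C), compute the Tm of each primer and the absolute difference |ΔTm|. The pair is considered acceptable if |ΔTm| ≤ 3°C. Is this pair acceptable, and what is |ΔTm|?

|ΔTm| = 8°C; the pair is not acceptable.

Forward: A=2 T=4 G=10 C=2 → Tm = 2·6 + 4·12 = 60°C.
Reverse: A=6 T=8 G=1 C=5 → Tm = 2·14 + 4·6 = 52°C.
|ΔTm| = |60 − 52| = 8°C, > 3°C.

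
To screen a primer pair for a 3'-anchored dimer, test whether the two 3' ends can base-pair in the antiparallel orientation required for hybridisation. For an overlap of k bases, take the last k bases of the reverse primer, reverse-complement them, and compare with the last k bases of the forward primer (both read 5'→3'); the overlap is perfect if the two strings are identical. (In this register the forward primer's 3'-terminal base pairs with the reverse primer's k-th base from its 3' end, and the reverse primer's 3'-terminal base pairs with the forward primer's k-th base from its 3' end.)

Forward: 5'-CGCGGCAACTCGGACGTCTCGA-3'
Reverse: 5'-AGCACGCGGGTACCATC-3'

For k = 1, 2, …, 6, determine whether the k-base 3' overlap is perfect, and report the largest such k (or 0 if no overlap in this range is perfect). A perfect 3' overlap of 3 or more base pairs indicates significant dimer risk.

Longest perfect overlap: 2 complementary base pairs; below the dimer-risk threshold (threshold 3).

Last 6 bases (5'→3') — forward …TCTCGA, reverse …ACCATC.
Reverse complement of the reverse primer's last 6 bases: GATGGT; its first k bases are the reverse complement of the reverse primer's last k bases, so a perfect k-base overlap needs the forward primer's last k bases to equal them.
Comparing (forward last k vs required): k=1: A vs G ✗; k=2: GA vs GA ✓; k=3: CGA vs GAT ✗; k=4: TCGA vs GATG ✗; k=5: CTCGA vs GATGG ✗; k=6: TCTCGA vs GATGGT ✗.
Only k = 2 is perfect, so the longest perfect 3' overlap is 2.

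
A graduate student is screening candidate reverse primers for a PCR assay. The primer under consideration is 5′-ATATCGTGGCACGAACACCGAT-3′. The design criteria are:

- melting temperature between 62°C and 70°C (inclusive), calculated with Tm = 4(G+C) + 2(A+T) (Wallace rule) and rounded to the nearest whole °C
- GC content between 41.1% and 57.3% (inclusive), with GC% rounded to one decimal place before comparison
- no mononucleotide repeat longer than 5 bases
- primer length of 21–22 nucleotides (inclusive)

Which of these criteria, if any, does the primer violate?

Base counts: A=7, T=4, G=5, C=6 (length 22).
Tm: Tm = 2·11 + 4·11 = 66°C ✓
GC content: GC 11/22 = 50.0% ✓
homopolymer run: longest run = 2 ✓
length: length 22 ✓

Meets all criteria.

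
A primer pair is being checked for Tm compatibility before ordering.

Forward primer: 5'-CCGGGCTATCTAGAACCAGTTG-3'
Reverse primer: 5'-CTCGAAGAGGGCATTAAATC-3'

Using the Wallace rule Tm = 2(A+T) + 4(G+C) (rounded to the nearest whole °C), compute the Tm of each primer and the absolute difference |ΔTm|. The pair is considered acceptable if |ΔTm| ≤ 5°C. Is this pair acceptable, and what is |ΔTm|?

|ΔTm| = 10°C; the pair is not acceptable.

Forward: A=5 T=5 G=6 C=6 → Tm = 2·10 + 4·12 = 68°C.
Reverse: A=7 T=4 G=5 C=4 → Tm = 2·11 + 4·9 = 58°C.
|ΔTm| = |68 − 58| = 10°C, > 5°C.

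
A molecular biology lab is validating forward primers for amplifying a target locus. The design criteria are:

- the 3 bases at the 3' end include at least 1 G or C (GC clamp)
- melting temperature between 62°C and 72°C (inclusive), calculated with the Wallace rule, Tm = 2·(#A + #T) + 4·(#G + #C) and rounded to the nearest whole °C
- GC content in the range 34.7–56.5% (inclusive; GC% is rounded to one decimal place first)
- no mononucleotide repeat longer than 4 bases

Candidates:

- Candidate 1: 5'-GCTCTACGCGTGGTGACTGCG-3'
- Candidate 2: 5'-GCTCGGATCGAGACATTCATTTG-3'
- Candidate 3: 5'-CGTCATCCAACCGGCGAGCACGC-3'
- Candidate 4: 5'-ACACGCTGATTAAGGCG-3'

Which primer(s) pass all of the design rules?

Candidate 2 only.

Candidate 1 (21 nt, A=2 T=5 G=8 C=6): 3' end GCG has 3 G/C ✓; Tm = 2·7 + 4·14 = 70°C ✓; GC 14/21 = 66.7%, outside 34.7–56.5% ✗; longest run = 2 ✓ — fails.
Candidate 2 (23 nt, A=5 T=7 G=6 C=5): 3' end TTG has 1 G/C ✓; Tm = 2·12 + 4·11 = 68°C ✓; GC 11/23 = 47.8% ✓; longest run = 3 ✓ — passes.
Candidate 3 (23 nt, A=5 T=2 G=6 C=10): 3' end CGC has 3 G/C ✓; Tm = 2·7 + 4·16 = 78°C, outside 62–72°C ✗; GC 16/23 = 69.6%, outside 34.7–56.5% ✗; longest run = 2 ✓ — fails.
Candidate 4 (17 nt, A=5 T=3 G=5 C=4): 3' end GCG has 3 G/C ✓; Tm = 2·8 + 4·9 = 52°C, outside 62–72°C ✗; GC 9/17 = 52.9% ✓; longest run = 2 ✓ — fails.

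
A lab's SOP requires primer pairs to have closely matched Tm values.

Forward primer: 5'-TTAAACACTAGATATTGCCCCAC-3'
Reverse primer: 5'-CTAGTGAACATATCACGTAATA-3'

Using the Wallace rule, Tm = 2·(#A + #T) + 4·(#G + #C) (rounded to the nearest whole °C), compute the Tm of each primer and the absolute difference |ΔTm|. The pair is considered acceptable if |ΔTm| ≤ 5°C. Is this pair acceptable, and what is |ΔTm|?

|ΔTm| = 6°C; the pair is not acceptable.

Forward: A=8 T=6 G=2 C=7 → Tm = 2·14 + 4·9 = 64°C.
Reverse: A=9 T=6 G=3 C=4 → Tm = 2·15 + 4·7 = 58°C.
|ΔTm| = |64 − 58| = 6°C, > 5°C.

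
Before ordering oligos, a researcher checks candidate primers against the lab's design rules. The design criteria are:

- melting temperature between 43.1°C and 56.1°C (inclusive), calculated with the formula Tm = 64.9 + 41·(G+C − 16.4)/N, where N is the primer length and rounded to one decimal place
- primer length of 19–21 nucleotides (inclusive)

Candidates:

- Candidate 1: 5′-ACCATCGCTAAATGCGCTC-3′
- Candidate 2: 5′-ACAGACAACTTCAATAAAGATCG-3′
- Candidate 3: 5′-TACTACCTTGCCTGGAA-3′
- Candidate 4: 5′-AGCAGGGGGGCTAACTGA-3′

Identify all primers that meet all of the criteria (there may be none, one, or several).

Candidate 1 only.

Candidate 1 (19 nt, A=5 T=4 G=3 C=7): Tm = 64.9 + 41·(10 − 16.4)/19 = 51.1°C ✓; length 19 ✓ — passes.
Candidate 2 (23 nt, A=11 T=4 G=3 C=5): Tm = 64.9 + 41·(8 − 16.4)/23 = 49.9°C ✓; length 23, outside 19–21 ✗ — fails.
Candidate 3 (17 nt, A=4 T=5 G=3 C=5): Tm = 64.9 + 41·(8 − 16.4)/17 = 44.6°C ✓; length 17, outside 19–21 ✗ — fails.
Candidate 4 (18 nt, A=5 T=2 G=8 C=3): Tm = 64.9 + 41·(11 − 16.4)/18 = 52.6°C ✓; length 18, outside 19–21 ✗ — fails.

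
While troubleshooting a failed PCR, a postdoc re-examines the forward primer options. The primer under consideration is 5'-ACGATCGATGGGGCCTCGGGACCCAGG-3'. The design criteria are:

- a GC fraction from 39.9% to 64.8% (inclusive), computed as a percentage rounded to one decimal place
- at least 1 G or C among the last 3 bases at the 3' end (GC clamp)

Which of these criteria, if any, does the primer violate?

Fails: GC content.

Base counts: A=5, T=3, G=11, C=8 (length 27).
GC content: GC 19/27 = 70.4%, outside 39.9–64.8% ✗
GC clamp: 3' end AGG has 2 G/C ✓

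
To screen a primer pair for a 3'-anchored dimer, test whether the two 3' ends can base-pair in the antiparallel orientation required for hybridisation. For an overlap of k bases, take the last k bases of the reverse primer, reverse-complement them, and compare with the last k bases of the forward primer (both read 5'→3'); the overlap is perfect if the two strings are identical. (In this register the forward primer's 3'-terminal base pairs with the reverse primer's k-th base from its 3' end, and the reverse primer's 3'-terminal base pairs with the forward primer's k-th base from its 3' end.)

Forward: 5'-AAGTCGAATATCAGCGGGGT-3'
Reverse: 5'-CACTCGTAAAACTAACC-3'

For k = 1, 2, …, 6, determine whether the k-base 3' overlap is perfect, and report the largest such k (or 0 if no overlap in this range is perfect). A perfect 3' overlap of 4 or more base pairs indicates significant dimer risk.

Longest perfect overlap: 3 complementary base pairs; below the dimer-risk threshold (threshold 4).

Last 6 bases (5'→3') — forward …CGGGGT, reverse …CTAACC.
Reverse complement of the reverse primer's last 6 bases: GGTTAG; its first k bases are the reverse complement of the reverse primer's last k bases, so a perfect k-base overlap needs the forward primer's last k bases to equal them.
Comparing (forward last k vs required): k=1: T vs G ✗; k=2: GT vs GG ✗; k=3: GGT vs GGT ✓; k=4: GGGT vs GGTT ✗; k=5: GGGGT vs GGTTA ✗; k=6: CGGGGT vs GGTTAG ✗.
Only k = 3 is perfect, so the longest perfect 3' overlap is 3.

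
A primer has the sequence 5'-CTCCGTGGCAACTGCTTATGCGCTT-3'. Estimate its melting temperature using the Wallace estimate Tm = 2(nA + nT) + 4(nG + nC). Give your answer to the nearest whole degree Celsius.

Base counts: A=3, T=8, G=6, C=8 (length 25).
Tm = 2·(3+8) + 4·(6+8) = 2·11 + 4·14 = 22 + 56 = 78°C.

78°C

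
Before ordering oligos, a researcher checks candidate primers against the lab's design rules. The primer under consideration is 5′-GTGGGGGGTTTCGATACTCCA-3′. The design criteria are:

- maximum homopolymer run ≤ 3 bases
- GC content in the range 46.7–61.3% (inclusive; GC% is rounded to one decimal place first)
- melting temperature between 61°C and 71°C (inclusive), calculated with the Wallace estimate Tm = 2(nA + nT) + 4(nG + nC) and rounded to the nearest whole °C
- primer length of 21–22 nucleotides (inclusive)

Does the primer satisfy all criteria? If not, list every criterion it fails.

Base counts: A=3, T=6, G=8, C=4 (length 21).
homopolymer run: longest run = 6, exceeds 3 ✗
GC content: GC 12/21 = 57.1% ✓
Tm: Tm = 2·9 + 4·12 = 66°C ✓
length: length 21 ✓

Fails: homopolymer run.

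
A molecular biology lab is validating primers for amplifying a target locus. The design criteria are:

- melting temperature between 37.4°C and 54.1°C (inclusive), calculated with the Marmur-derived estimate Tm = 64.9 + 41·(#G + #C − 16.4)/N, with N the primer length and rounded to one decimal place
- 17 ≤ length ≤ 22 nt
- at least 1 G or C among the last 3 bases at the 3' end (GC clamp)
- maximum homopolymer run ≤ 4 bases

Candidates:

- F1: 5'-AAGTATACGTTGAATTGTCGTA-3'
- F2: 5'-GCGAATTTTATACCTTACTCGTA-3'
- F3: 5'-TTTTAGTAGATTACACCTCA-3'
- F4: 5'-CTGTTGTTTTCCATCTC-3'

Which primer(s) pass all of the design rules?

F1 (22 nt, A=7 T=8 G=5 C=2): Tm = 64.9 + 41·(7 − 16.4)/22 = 47.4°C ✓; length 22 ✓; 3' end GTA has 1 G/C ✓; longest run = 2 ✓ — passes.
F2 (23 nt, A=6 T=9 G=3 C=5): Tm = 64.9 + 41·(8 − 16.4)/23 = 49.9°C ✓; length 23, outside 17–22 ✗; 3' end GTA has 1 G/C ✓; longest run = 4 ✓ — fails.
F3 (20 nt, A=6 T=8 G=2 C=4): Tm = 64.9 + 41·(6 − 16.4)/20 = 43.6°C ✓; length 20 ✓; 3' end TCA has 1 G/C ✓; longest run = 4 ✓ — passes.
F4 (17 nt, A=1 T=9 G=2 C=5): Tm = 64.9 + 41·(7 − 16.4)/17 = 42.2°C ✓; length 17 ✓; 3' end CTC has 2 G/C ✓; longest run = 4 ✓ — passes.

F1, F3 and F4.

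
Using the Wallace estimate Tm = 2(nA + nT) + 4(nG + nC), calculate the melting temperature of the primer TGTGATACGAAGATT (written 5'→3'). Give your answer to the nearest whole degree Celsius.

Base counts: A=5, T=5, G=4, C=1 (length 15).
Tm = 2·(5+5) + 4·(4+1) = 2·10 + 4·5 = 20 + 20 = 40°C.

40°C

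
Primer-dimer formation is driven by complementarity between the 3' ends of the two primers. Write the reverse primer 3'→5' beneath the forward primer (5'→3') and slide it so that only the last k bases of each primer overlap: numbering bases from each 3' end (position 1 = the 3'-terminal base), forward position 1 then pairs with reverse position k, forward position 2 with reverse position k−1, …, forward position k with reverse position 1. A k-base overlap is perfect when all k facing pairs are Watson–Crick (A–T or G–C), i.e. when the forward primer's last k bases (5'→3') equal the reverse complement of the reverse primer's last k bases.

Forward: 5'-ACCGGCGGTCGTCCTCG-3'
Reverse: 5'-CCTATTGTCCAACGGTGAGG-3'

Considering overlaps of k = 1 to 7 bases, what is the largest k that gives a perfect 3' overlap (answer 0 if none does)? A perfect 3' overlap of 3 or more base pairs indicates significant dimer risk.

Last 7 bases (5'→3') — forward …GTCCTCG, reverse …GGTGAGG.
Reverse complement of the reverse primer's last 7 bases: CCTCACC; its first k bases are the reverse complement of the reverse primer's last k bases, so a perfect k-base overlap needs the forward primer's last k bases to equal them.
Comparing (forward last k vs required): k=1: G vs C ✗; k=2: CG vs CC ✗; k=3: TCG vs CCT ✗; k=4: CTCG vs CCTC ✗; k=5: CCTCG vs CCTCA ✗; k=6: TCCTCG vs CCTCAC ✗; k=7: GTCCTCG vs CCTCACC ✗.
No overlap length from 1 to 7 is perfect, so the longest perfect 3' overlap is 0.

Longest perfect overlap: 0 complementary base pairs; below the dimer-risk threshold (threshold 3).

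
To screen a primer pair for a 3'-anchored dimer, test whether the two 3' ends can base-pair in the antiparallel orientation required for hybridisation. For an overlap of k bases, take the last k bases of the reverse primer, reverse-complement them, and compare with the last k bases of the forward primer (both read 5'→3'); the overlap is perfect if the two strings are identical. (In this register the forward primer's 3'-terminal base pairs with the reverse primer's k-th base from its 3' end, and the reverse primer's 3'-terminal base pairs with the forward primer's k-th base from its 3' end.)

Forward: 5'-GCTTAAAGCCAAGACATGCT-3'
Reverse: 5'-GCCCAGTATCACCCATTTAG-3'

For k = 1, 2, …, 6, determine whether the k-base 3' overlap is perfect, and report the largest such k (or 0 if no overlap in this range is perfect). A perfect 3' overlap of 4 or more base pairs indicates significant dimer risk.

Last 6 bases (5'→3') — forward …CATGCT, reverse …ATTTAG.
Reverse complement of the reverse primer's last 6 bases: CTAAAT; its first k bases are the reverse complement of the reverse primer's last k bases, so a perfect k-base overlap needs the forward primer's last k bases to equal them.
Comparing (forward last k vs required): k=1: T vs C ✗; k=2: CT vs CT ✓; k=3: GCT vs CTA ✗; k=4: TGCT vs CTAA ✗; k=5: ATGCT vs CTAAA ✗; k=6: CATGCT vs CTAAAT ✗.
Only k = 2 is perfect, so the longest perfect 3' overlap is 2.

Longest perfect overlap: 2 complementary base pairs; below the dimer-risk threshold (threshold 4).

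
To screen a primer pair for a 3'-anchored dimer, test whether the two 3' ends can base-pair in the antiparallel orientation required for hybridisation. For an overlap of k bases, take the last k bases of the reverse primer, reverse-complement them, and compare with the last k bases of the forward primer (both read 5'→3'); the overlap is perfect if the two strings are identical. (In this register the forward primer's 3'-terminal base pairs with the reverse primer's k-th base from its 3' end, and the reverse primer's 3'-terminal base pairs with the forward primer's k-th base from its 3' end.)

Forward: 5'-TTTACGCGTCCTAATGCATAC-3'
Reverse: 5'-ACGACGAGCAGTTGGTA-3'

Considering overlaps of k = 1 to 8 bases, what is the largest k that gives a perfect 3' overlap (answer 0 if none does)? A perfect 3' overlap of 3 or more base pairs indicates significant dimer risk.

Last 8 bases (5'→3') — forward …ATGCATAC, reverse …AGTTGGTA.
Reverse complement of the reverse primer's last 8 bases: TACCAACT; its first k bases are the reverse complement of the reverse primer's last k bases, so a perfect k-base overlap needs the forward primer's last k bases to equal them.
Comparing (forward last k vs required): k=1: C vs T ✗; k=2: AC vs TA ✗; k=3: TAC vs TAC ✓; k=4: ATAC vs TACC ✗; k=5: CATAC vs TACCA ✗; k=6: GCATAC vs TACCAA ✗; k=7: TGCATAC vs TACCAAC ✗; k=8: ATGCATAC vs TACCAACT ✗.
Only k = 3 is perfect, so the longest perfect 3' overlap is 3.

Longest perfect overlap: 3 complementary base pairs; significant dimer risk (threshold 3).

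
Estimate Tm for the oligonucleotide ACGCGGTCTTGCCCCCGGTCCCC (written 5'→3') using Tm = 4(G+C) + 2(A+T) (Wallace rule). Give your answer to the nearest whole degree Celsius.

Base counts: A=1, T=4, G=6, C=12 (length 23).
Tm = 2·(1+4) + 4·(6+12) = 2·5 + 4·18 = 10 + 72 = 82°C.

82°C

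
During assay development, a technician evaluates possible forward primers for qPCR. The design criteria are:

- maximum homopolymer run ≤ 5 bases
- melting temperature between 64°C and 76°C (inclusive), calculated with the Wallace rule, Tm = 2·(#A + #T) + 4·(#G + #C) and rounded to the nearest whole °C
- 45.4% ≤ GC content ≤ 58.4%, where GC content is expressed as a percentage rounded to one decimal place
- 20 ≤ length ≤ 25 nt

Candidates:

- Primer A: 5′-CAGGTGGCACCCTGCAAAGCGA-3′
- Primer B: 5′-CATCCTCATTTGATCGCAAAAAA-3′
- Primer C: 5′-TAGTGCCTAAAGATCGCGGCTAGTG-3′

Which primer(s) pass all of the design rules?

Primer C only.

Primer A (22 nt, A=6 T=2 G=7 C=7): longest run = 3 ✓; Tm = 2·8 + 4·14 = 72°C ✓; GC 14/22 = 63.6%, outside 45.4–58.4% ✗; length 22 ✓ — fails.
Primer B (23 nt, A=9 T=6 G=2 C=6): longest run = 6, exceeds 5 ✗; Tm = 2·15 + 4·8 = 62°C, outside 64–76°C ✗; GC 8/23 = 34.8%, outside 45.4–58.4% ✗; length 23 ✓ — fails.
Primer C (25 nt, A=6 T=6 G=8 C=5): longest run = 3 ✓; Tm = 2·12 + 4·13 = 76°C ✓; GC 13/25 = 52.0% ✓; length 25 ✓ — passes.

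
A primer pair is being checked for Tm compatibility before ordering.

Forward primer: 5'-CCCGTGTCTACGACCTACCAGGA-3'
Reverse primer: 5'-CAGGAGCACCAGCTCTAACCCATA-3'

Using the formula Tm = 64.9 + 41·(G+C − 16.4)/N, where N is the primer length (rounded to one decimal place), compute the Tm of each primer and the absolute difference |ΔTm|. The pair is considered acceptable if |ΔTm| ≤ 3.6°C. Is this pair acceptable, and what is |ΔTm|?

Forward: G+C = 14, N = 23 → Tm = 64.9 + 41·(14 − 16.4)/23 = 60.6°C.
Reverse: G+C = 13, N = 24 → Tm = 64.9 + 41·(13 − 16.4)/24 = 59.1°C.
|ΔTm| = |60.6 − 59.1| = 1.5°C, ≤ 3.6°C.

|ΔTm| = 1.5°C; the pair is acceptable.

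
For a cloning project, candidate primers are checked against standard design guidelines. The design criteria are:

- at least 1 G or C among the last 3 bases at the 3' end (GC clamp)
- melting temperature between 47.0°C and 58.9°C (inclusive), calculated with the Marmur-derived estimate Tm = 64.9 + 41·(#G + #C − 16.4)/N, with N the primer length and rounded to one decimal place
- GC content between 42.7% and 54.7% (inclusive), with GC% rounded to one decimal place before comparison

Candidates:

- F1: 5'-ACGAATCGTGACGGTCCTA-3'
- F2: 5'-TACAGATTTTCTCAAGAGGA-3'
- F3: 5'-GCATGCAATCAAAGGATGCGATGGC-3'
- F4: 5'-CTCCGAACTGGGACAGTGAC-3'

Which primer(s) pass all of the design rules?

F1 (19 nt, A=5 T=4 G=5 C=5): 3' end CTA has 1 G/C ✓; Tm = 64.9 + 41·(10 − 16.4)/19 = 51.1°C ✓; GC 10/19 = 52.6% ✓ — passes.
F2 (20 nt, A=7 T=6 G=4 C=3): 3' end GGA has 2 G/C ✓; Tm = 64.9 + 41·(7 − 16.4)/20 = 45.6°C, outside 47.0–58.9°C ✗; GC 7/20 = 35.0%, outside 42.7–54.7% ✗ — fails.
F3 (25 nt, A=8 T=4 G=8 C=5): 3' end GGC has 3 G/C ✓; Tm = 64.9 + 41·(13 − 16.4)/25 = 59.3°C, outside 47.0–58.9°C ✗; GC 13/25 = 52.0% ✓ — fails.
F4 (20 nt, A=5 T=3 G=6 C=6): 3' end GAC has 2 G/C ✓; Tm = 64.9 + 41·(12 − 16.4)/20 = 55.9°C ✓; GC 12/20 = 60.0%, outside 42.7–54.7% ✗ — fails.

F1 only.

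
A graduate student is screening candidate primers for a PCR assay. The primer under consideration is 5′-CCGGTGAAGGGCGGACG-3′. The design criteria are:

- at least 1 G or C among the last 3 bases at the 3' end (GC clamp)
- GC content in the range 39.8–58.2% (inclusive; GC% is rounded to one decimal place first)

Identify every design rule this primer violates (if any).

Fails: GC content.

Base counts: A=3, T=1, G=9, C=4 (length 17).
GC clamp: 3' end ACG has 2 G/C ✓
GC content: GC 13/17 = 76.5%, outside 39.8–58.2% ✗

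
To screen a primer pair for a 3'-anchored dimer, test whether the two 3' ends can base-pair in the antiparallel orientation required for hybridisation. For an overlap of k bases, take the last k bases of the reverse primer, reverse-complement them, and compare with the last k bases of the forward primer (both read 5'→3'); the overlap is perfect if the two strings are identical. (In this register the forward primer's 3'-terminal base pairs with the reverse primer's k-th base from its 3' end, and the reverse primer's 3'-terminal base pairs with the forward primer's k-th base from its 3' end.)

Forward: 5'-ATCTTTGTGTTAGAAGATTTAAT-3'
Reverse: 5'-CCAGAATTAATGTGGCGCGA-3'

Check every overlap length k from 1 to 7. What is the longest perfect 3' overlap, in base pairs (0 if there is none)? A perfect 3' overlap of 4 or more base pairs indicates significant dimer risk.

Last 7 bases (5'→3') — forward …ATTTAAT, reverse …GGCGCGA.
Reverse complement of the reverse primer's last 7 bases: TCGCGCC; its first k bases are the reverse complement of the reverse primer's last k bases, so a perfect k-base overlap needs the forward primer's last k bases to equal them.
Comparing (forward last k vs required): k=1: T vs T ✓; k=2: AT vs TC ✗; k=3: AAT vs TCG ✗; k=4: TAAT vs TCGC ✗; k=5: TTAAT vs TCGCG ✗; k=6: TTTAAT vs TCGCGC ✗; k=7: ATTTAAT vs TCGCGCC ✗.
Only k = 1 is perfect, so the longest perfect 3' overlap is 1.

Longest perfect overlap: 1 complementary base pair; below the dimer-risk threshold (threshold 4).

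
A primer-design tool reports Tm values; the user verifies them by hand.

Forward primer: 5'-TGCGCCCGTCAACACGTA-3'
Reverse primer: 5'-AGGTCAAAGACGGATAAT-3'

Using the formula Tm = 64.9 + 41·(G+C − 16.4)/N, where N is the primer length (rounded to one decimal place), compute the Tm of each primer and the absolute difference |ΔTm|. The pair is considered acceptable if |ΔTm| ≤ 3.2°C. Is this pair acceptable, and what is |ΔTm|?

|ΔTm| = 9.1°C; the pair is not acceptable.

Forward: G+C = 11, N = 18 → Tm = 64.9 + 41·(11 − 16.4)/18 = 52.6°C.
Reverse: G+C = 7, N = 18 → Tm = 64.9 + 41·(7 − 16.4)/18 = 43.5°C.
|ΔTm| = |52.6 − 43.5| = 9.1°C, > 3.2°C.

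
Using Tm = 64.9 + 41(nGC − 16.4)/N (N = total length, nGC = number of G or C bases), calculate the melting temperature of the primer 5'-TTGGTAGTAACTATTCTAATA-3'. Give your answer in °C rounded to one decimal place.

42.6°C

Base counts: A=7, T=9, G=3, C=2; G+C = 5, N = 21.
Tm = 64.9 + 41·(5 − 16.4)/21 = 64.9 + -467.40/21 = 42.6°C.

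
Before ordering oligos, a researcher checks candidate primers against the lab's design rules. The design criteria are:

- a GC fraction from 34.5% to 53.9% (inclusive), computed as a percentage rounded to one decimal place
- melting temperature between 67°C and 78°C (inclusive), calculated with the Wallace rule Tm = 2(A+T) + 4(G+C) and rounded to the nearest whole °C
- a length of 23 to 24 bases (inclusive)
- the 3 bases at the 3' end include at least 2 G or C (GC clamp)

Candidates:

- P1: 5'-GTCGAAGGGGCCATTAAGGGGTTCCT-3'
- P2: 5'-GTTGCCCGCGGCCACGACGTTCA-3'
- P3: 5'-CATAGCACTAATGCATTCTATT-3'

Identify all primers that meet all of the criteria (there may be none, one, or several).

None of the candidates satisfy all criteria.

P1 (26 nt, A=5 T=6 G=10 C=5): GC 15/26 = 57.7%, outside 34.5–53.9% ✗; Tm = 2·11 + 4·15 = 82°C, outside 67–78°C ✗; length 26, outside 23–24 ✗; 3' end CCT has 2 G/C ✓ — fails.
P2 (23 nt, A=3 T=4 G=7 C=9): GC 16/23 = 69.6%, outside 34.5–53.9% ✗; Tm = 2·7 + 4·16 = 78°C ✓; length 23 ✓; 3' end TCA has 1 G/C, need ≥2 ✗ — fails.
P3 (22 nt, A=7 T=8 G=2 C=5): GC 7/22 = 31.8%, outside 34.5–53.9% ✗; Tm = 2·15 + 4·7 = 58°C, outside 67–78°C ✗; length 22, outside 23–24 ✗; 3' end ATT has 0 G/C, need ≥2 ✗ — fails.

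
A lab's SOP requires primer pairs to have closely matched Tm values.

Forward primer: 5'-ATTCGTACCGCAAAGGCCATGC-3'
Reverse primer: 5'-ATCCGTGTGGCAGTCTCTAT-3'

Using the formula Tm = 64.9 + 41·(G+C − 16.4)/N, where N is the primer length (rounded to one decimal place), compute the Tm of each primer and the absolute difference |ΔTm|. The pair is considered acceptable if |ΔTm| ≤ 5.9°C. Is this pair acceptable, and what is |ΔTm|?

Forward: G+C = 12, N = 22 → Tm = 64.9 + 41·(12 − 16.4)/22 = 56.7°C.
Reverse: G+C = 10, N = 20 → Tm = 64.9 + 41·(10 − 16.4)/20 = 51.8°C.
|ΔTm| = |56.7 − 51.8| = 4.9°C, ≤ 5.9°C.

|ΔTm| = 4.9°C; the pair is acceptable.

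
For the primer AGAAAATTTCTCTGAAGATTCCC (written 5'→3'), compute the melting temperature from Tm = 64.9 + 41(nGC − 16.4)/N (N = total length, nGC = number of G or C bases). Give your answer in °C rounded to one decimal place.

Base counts: A=8, T=7, G=3, C=5; G+C = 8, N = 23.
Tm = 64.9 + 41·(8 − 16.4)/23 = 64.9 + -344.40/23 = 49.9°C.

49.9°C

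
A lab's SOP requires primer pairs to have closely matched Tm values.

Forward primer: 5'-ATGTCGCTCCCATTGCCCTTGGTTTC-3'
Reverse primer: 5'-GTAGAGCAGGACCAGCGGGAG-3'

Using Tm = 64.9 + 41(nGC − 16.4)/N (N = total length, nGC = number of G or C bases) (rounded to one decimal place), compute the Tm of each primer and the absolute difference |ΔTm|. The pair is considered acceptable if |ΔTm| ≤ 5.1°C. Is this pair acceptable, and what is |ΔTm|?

|ΔTm| = 0.9°C; the pair is acceptable.

Forward: G+C = 14, N = 26 → Tm = 64.9 + 41·(14 − 16.4)/26 = 61.1°C.
Reverse: G+C = 14, N = 21 → Tm = 64.9 + 41·(14 − 16.4)/21 = 60.2°C.
|ΔTm| = |61.1 − 60.2| = 0.9°C, ≤ 5.1°C.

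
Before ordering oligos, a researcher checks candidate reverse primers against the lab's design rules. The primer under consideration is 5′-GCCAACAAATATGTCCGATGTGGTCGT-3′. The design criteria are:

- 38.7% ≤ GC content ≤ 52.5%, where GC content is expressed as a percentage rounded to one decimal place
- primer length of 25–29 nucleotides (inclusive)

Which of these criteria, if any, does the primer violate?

Meets all criteria.

Base counts: A=7, T=7, G=7, C=6 (length 27).
GC content: GC 13/27 = 48.1% ✓
length: length 27 ✓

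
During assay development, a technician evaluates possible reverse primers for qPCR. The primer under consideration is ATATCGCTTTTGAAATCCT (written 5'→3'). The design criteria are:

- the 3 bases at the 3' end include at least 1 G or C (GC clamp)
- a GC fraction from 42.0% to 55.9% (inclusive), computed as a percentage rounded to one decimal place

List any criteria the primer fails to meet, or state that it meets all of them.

Fails: GC content.

Base counts: A=5, T=8, G=2, C=4 (length 19).
GC clamp: 3' end CCT has 2 G/C ✓
GC content: GC 6/19 = 31.6%, outside 42.0–55.9% ✗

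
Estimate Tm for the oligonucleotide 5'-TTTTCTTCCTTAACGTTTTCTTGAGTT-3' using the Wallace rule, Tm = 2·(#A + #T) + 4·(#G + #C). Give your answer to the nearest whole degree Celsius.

70°C

Base counts: A=3, T=16, G=3, C=5 (length 27).
Tm = 2·(3+16) + 4·(3+5) = 2·19 + 4·8 = 38 + 32 = 70°C.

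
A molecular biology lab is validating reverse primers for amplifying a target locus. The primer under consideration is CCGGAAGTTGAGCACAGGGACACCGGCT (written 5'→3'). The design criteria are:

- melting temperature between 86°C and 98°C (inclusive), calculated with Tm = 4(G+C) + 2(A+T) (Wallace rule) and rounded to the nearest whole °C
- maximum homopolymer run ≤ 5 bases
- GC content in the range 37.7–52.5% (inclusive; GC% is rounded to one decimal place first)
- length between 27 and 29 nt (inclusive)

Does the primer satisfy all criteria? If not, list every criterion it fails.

Fails: GC content.

Base counts: A=7, T=3, G=10, C=8 (length 28).
Tm: Tm = 2·10 + 4·18 = 92°C ✓
homopolymer run: longest run = 3 ✓
GC content: GC 18/28 = 64.3%, outside 37.7–52.5% ✗
length: length 28 ✓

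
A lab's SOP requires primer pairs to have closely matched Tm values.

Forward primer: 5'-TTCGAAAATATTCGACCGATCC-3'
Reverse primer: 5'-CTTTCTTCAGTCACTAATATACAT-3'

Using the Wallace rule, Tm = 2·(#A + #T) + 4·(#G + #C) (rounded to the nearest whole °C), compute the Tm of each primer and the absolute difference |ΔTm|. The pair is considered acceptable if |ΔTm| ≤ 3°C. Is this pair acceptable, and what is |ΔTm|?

|ΔTm| = 0°C; the pair is acceptable.

Forward: A=7 T=6 G=3 C=6 → Tm = 2·13 + 4·9 = 62°C.
Reverse: A=7 T=10 G=1 C=6 → Tm = 2·17 + 4·7 = 62°C.
|ΔTm| = |62 − 62| = 0°C, ≤ 3°C.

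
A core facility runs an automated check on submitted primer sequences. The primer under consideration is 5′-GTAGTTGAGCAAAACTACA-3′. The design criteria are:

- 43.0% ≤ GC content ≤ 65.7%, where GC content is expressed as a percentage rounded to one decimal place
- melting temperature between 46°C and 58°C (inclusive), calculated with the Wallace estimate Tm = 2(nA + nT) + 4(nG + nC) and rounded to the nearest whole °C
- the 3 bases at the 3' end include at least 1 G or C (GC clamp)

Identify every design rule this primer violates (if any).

Fails: GC content.

Base counts: A=8, T=4, G=4, C=3 (length 19).
GC content: GC 7/19 = 36.8%, outside 43.0–65.7% ✗
Tm: Tm = 2·12 + 4·7 = 52°C ✓
GC clamp: 3' end ACA has 1 G/C ✓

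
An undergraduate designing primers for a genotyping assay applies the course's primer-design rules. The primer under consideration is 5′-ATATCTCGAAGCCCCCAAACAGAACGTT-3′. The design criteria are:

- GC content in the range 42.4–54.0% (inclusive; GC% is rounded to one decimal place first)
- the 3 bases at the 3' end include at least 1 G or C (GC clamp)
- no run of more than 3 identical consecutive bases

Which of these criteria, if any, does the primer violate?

Base counts: A=10, T=5, G=4, C=9 (length 28).
GC content: GC 13/28 = 46.4% ✓
GC clamp: 3' end GTT has 1 G/C ✓
homopolymer run: longest run = 5, exceeds 3 ✗

Fails: homopolymer run.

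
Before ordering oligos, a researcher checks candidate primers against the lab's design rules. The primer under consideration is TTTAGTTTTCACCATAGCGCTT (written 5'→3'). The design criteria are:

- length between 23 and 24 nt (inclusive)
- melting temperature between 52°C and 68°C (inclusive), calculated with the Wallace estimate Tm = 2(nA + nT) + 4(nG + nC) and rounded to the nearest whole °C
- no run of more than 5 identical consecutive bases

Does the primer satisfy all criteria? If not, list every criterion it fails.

Base counts: A=4, T=10, G=3, C=5 (length 22).
length: length 22, outside 23–24 ✗
Tm: Tm = 2·14 + 4·8 = 60°C ✓
homopolymer run: longest run = 4 ✓

Fails: length.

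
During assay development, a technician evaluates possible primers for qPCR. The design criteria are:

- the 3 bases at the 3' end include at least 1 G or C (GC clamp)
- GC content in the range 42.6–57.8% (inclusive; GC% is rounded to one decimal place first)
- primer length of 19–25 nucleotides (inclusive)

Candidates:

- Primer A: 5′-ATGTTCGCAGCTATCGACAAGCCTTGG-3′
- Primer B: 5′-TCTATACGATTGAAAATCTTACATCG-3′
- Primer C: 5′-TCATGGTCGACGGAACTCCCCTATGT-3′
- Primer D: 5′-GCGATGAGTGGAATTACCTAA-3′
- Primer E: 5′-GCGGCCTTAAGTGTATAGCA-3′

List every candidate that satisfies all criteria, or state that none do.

Primer E only.

Primer A (27 nt, A=6 T=7 G=7 C=7): 3' end TGG has 2 G/C ✓; GC 14/27 = 51.9% ✓; length 27, outside 19–25 ✗ — fails.
Primer B (26 nt, A=9 T=9 G=3 C=5): 3' end TCG has 2 G/C ✓; GC 8/26 = 30.8%, outside 42.6–57.8% ✗; length 26, outside 19–25 ✗ — fails.
Primer C (26 nt, A=5 T=7 G=6 C=8): 3' end TGT has 1 G/C ✓; GC 14/26 = 53.8% ✓; length 26, outside 19–25 ✗ — fails.
Primer D (21 nt, A=7 T=5 G=6 C=3): 3' end TAA has 0 G/C, need ≥1 ✗; GC 9/21 = 42.9% ✓; length 21 ✓ — fails.
Primer E (20 nt, A=5 T=5 G=6 C=4): 3' end GCA has 2 G/C ✓; GC 10/20 = 50.0% ✓; length 20 ✓ — passes.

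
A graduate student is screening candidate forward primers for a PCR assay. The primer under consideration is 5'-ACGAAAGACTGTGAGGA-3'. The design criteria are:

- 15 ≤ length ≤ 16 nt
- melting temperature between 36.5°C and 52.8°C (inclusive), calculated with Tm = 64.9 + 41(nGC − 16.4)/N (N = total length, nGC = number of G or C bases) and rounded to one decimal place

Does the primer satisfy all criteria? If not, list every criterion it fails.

Base counts: A=7, T=2, G=6, C=2 (length 17).
length: length 17, outside 15–16 ✗
Tm: Tm = 64.9 + 41·(8 − 16.4)/17 = 44.6°C ✓

Fails: length.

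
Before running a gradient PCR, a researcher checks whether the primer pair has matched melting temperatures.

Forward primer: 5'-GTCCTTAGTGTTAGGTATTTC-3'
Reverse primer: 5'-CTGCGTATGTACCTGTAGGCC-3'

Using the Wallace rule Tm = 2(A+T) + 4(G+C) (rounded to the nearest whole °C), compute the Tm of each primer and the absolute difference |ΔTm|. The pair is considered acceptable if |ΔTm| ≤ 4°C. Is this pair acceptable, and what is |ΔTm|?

|ΔTm| = 8°C; the pair is not acceptable.

Forward: A=3 T=10 G=5 C=3 → Tm = 2·13 + 4·8 = 58°C.
Reverse: A=3 T=6 G=6 C=6 → Tm = 2·9 + 4·12 = 66°C.
|ΔTm| = |58 − 66| = 8°C, > 4°C.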